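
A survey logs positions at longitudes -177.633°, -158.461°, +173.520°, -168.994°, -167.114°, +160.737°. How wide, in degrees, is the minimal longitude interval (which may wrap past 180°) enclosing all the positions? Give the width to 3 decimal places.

Sort the longitudes: -177.633°, -168.994°, -167.114°, -158.461°, +160.737°, +173.520°.
Eastward gaps between consecutive values (wrapping around): 8.639°, 1.880°, 8.653°, 319.198°, 12.783°, 8.847°.
Largest gap = 319.198° ⇒ minimal covering band is its complement: 360° − 319.198° = 40.802°.
Band runs from +160.737° eastward to -158.461°, crossing the antimeridian.

40.802°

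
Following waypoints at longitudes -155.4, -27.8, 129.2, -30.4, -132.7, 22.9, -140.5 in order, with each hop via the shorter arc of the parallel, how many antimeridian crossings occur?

0

Leg 1: -155.4° → -27.8°, shortest Δλ = 127.6° (east) — does not cross 180°.
Leg 2: -27.8° → +129.2°, shortest Δλ = 157.0° (east) — does not cross 180°.
Leg 3: +129.2° → -30.4°, shortest Δλ = -159.6° (west) — does not cross 180°.
Leg 4: -30.4° → -132.7°, shortest Δλ = -102.3° (west) — does not cross 180°.
Leg 5: -132.7° → +22.9°, shortest Δλ = 155.6° (east) — does not cross 180°.
Leg 6: +22.9° → -140.5°, shortest Δλ = -163.4° (west) — does not cross 180°.
Total crossings: 0.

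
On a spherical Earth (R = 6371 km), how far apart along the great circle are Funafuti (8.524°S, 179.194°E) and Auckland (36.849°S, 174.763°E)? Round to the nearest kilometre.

Δλ = 174.763 − 179.194 = -4.431°.
Δφ = -36.849 − -8.524 = -28.325°.
a = sin²(Δφ/2) + cos φ₁ · cos φ₂ · sin²(Δλ/2) = 0.061047.
c = 2·atan2(√a, √(1−a)) = 0.49933 rad → d = 6371·c ≈ 3181.21 km.

3181 km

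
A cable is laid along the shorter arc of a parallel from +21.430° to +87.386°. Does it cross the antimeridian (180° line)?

Signed shortest Δλ = ((87.386 − 21.430 + 180) mod 360) − 180 = 65.956°.
Going east by 65.956° from +21.430° reaches +87.386° without touching 180°.

No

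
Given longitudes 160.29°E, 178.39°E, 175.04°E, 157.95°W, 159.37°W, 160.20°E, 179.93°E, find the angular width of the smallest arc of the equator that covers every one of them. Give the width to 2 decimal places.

41.85°

Sort the longitudes: -159.37°, -157.95°, +160.20°, +160.29°, +175.04°, +178.39°, +179.93°.
Eastward gaps between consecutive values (wrapping around): 1.42°, 318.15°, 0.09°, 14.75°, 3.35°, 1.54°, 20.70°.
Largest gap = 318.15° ⇒ minimal covering band is its complement: 360° − 318.15° = 41.85°.
Band runs from +160.20° eastward to -157.95°, crossing the antimeridian.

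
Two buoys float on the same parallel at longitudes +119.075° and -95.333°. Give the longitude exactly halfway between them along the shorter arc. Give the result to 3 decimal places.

Signed shortest Δλ from +119.075° to -95.333° is +145.592°.
Midpoint longitude = +119.075° + (+145.592°)/2 = +119.075° + 72.796° = +191.871°.
Normalise into (−180°, 180°]: -168.129°.
(The naïve average (+119.075 + -95.333)/2 = 11.871° is on the wrong side of the globe.)

-168.129°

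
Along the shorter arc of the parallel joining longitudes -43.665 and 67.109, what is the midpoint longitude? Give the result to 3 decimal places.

+11.722°

Signed shortest Δλ from -43.665° to +67.109° is +110.774°.
Midpoint longitude = -43.665° + (+110.774°)/2 = -43.665° + 55.387° = +11.722°.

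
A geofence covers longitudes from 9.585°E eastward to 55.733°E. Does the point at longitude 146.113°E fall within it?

Band width going east from +9.585° to +55.733°: ((55.733 − 9.585) mod 360) = 46.148°.
Offset of +146.113° east of the west edge: ((146.113 − 9.585) mod 360) = 136.528°.
136.528° > 46.148° ⇒ outside.

No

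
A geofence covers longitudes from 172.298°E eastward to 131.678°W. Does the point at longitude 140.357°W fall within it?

Band width going east from +172.298° to -131.678°: ((-131.678 − 172.298) mod 360) = 56.024°.
Offset of -140.357° east of the west edge: ((-140.357 − 172.298) mod 360) = 47.345°.
47.345° ≤ 56.024° ⇒ inside.

Yes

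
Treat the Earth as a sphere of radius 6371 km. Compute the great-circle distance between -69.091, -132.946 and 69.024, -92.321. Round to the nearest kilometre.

Δλ = -92.321 − -132.946 = 40.625°.
Δφ = 69.024 − -69.091 = 138.115°.
a = sin²(Δφ/2) + cos φ₁ · cos φ₂ · sin²(Δλ/2) = 0.887639.
c = 2·atan2(√a, √(1−a)) = 2.45795 rad → d = 6371·c ≈ 15659.60 km.

15660 km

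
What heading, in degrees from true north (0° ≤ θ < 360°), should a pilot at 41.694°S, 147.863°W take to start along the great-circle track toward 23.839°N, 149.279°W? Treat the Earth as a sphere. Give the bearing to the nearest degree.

Δλ = -149.279 − -147.863 = -1.416°.
θ = atan2( sin Δλ · cos φ₂ , cos φ₁ · sin φ₂ − sin φ₁ · cos φ₂ · cos Δλ )
  = atan2(-0.02260, 0.91001) = -1.423° → normalised to [0°, 360°): 358.577°.

359°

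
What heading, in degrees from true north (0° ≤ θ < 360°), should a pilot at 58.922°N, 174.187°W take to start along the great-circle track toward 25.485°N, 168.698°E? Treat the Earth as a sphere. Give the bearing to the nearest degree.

207°

Δλ = 168.698 − -174.187 = 342.885°; wrapped into (−180°, 180°]: -17.115°.
θ = atan2( sin Δλ · cos φ₂ , cos φ₁ · sin φ₂ − sin φ₁ · cos φ₂ · cos Δλ )
  = atan2(-0.26566, -0.51678) = -152.794° → normalised to [0°, 360°): 207.206°.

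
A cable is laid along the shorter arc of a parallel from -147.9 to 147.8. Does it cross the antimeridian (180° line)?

Naïve |147.8 − -147.9| = 295.7° > 180°, so the shorter arc goes the other way round — across 180°.
Signed shortest Δλ = ((147.8 − -147.9 + 180) mod 360) − 180 = -64.3°.
Going west by 64.3° from -147.9° passes through 180° before reaching +147.8°.

Yes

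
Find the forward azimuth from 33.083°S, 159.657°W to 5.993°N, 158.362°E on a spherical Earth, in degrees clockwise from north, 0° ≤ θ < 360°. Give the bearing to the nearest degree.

Δλ = 158.362 − -159.657 = 318.019°; wrapped into (−180°, 180°]: -41.981°.
θ = atan2( sin Δλ · cos φ₂ , cos φ₁ · sin φ₂ − sin φ₁ · cos φ₂ · cos Δλ )
  = atan2(-0.66523, 0.49103) = -53.567° → normalised to [0°, 360°): 306.433°.

306°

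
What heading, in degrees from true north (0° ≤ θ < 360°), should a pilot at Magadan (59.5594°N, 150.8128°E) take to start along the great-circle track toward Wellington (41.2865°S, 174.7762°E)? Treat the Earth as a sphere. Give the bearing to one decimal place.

Δλ = 174.7762 − 150.8128 = 23.9634°.
θ = atan2( sin Δλ · cos φ₂ , cos φ₁ · sin φ₂ − sin φ₁ · cos φ₂ · cos Δλ )
  = atan2(0.30519, -0.92630) = 161.764° → normalised to [0°, 360°): 161.764°.

161.8°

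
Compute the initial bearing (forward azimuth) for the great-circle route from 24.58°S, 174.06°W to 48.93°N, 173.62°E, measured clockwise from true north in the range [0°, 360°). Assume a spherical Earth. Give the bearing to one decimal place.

351.6°

Δλ = 173.62 − -174.06 = 347.68°; wrapped into (−180°, 180°]: -12.32°.
θ = atan2( sin Δλ · cos φ₂ , cos φ₁ · sin φ₂ − sin φ₁ · cos φ₂ · cos Δλ )
  = atan2(-0.14018, 0.95258) = -8.372° → normalised to [0°, 360°): 351.628°.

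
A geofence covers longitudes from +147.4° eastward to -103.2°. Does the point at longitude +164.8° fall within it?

Yes

Band width going east from +147.4° to -103.2°: ((-103.2 − 147.4) mod 360) = 109.4°.
Offset of +164.8° east of the west edge: ((164.8 − 147.4) mod 360) = 17.4°.
17.4° ≤ 109.4° ⇒ inside.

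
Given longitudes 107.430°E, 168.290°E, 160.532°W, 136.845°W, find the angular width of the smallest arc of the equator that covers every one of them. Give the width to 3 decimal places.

Sort the longitudes: -160.532°, -136.845°, +107.430°, +168.290°.
Eastward gaps between consecutive values (wrapping around): 23.687°, 244.275°, 60.860°, 31.178°.
Largest gap = 244.275° ⇒ minimal covering band is its complement: 360° − 244.275° = 115.725°.
Band runs from +107.430° eastward to -136.845°, crossing the antimeridian.

115.725°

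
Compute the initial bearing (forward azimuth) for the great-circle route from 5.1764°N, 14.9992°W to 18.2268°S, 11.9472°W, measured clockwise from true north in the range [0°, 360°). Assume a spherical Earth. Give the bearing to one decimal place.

172.7°

Δλ = -11.9472 − -14.9992 = 3.0520°.
θ = atan2( sin Δλ · cos φ₂ , cos φ₁ · sin φ₂ − sin φ₁ · cos φ₂ · cos Δλ )
  = atan2(0.05057, -0.39708) = 172.742° → normalised to [0°, 360°): 172.742°.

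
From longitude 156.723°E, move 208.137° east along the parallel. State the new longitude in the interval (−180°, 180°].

Start at +156.723°; shift +208.137° → +364.860°.
+364.860° lies outside (−180°, 180°]; subtract 360° → +4.860°.

4.860°E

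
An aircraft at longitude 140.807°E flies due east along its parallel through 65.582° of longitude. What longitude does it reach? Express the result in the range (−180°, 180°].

Start at +140.807°; shift +65.582° → +206.389°.
+206.389° lies outside (−180°, 180°]; subtract 360° → -153.611°.

153.611°W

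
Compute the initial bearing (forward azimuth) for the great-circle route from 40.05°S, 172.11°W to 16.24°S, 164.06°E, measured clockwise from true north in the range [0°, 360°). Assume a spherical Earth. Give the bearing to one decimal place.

312.1°

Δλ = 164.06 − -172.11 = 336.17°; wrapped into (−180°, 180°]: -23.83°.
θ = atan2( sin Δλ · cos φ₂ , cos φ₁ · sin φ₂ − sin φ₁ · cos φ₂ · cos Δλ )
  = atan2(-0.38790, 0.35104) = -47.856° → normalised to [0°, 360°): 312.144°.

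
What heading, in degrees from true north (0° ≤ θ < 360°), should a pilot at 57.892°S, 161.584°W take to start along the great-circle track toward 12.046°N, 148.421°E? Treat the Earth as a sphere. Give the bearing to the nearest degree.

311°

Δλ = 148.421 − -161.584 = 310.005°; wrapped into (−180°, 180°]: -49.995°.
θ = atan2( sin Δλ · cos φ₂ , cos φ₁ · sin φ₂ − sin φ₁ · cos φ₂ · cos Δλ )
  = atan2(-0.74912, 0.64346) = -49.339° → normalised to [0°, 360°): 310.661°.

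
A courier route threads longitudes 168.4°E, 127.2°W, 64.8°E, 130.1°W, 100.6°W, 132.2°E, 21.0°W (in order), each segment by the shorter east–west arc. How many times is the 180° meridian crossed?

Leg 1: +168.4° → -127.2°, shortest Δλ = 64.4° (east) — crosses 180°.
Leg 2: -127.2° → +64.8°, shortest Δλ = -168.0° (west) — crosses 180°.
Leg 3: +64.8° → -130.1°, shortest Δλ = 165.1° (east) — crosses 180°.
Leg 4: -130.1° → -100.6°, shortest Δλ = 29.5° (east) — does not cross 180°.
Leg 5: -100.6° → +132.2°, shortest Δλ = -127.2° (west) — crosses 180°.
Leg 6: +132.2° → -21.0°, shortest Δλ = -153.2° (west) — does not cross 180°.
Total crossings: 4.

4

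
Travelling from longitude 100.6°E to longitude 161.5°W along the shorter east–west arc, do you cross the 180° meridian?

Naïve |-161.5 − 100.6| = 262.1° > 180°, so the shorter arc goes the other way round — across 180°.
Signed shortest Δλ = ((-161.5 − 100.6 + 180) mod 360) − 180 = 97.9°.
Going east by 97.9° from +100.6° passes through 180° before reaching -161.5°.

Yes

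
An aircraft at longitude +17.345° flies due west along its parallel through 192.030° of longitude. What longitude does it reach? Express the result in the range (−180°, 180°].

Start at +17.345°; shift −192.030° → -174.685°.
-174.685° already lies in (−180°, 180°].

-174.685°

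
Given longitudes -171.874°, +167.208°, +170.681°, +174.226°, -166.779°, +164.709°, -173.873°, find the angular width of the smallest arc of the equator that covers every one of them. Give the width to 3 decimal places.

Sort the longitudes: -173.873°, -171.874°, -166.779°, +164.709°, +167.208°, +170.681°, +174.226°.
Eastward gaps between consecutive values (wrapping around): 1.999°, 5.095°, 331.488°, 2.499°, 3.473°, 3.545°, 11.901°.
Largest gap = 331.488° ⇒ minimal covering band is its complement: 360° − 331.488° = 28.512°.
Band runs from +164.709° eastward to -166.779°, crossing the antimeridian.

28.512°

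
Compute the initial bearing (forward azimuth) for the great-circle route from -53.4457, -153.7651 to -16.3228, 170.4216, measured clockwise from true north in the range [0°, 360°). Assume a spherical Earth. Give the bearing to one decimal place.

Δλ = 170.4216 − -153.7651 = 324.1867°; wrapped into (−180°, 180°]: -35.8133°.
θ = atan2( sin Δλ · cos φ₂ , cos φ₁ · sin φ₂ − sin φ₁ · cos φ₂ · cos Δλ )
  = atan2(-0.56156, 0.45777) = -50.814° → normalised to [0°, 360°): 309.186°.

309.2°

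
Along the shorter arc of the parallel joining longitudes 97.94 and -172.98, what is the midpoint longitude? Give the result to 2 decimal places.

+142.48°

Signed shortest Δλ from +97.94° to -172.98° is +89.08°.
Midpoint longitude = +97.94° + (+89.08°)/2 = +97.94° + 44.54° = +142.48°.
(The naïve average (+97.94 + -172.98)/2 = -37.52° is on the wrong side of the globe.)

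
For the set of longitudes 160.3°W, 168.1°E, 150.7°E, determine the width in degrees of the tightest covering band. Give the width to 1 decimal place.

Sort the longitudes: -160.3°, +150.7°, +168.1°.
Eastward gaps between consecutive values (wrapping around): 311.0°, 17.4°, 31.6°.
Largest gap = 311.0° ⇒ minimal covering band is its complement: 360° − 311.0° = 49.0°.
Band runs from +150.7° eastward to -160.3°, crossing the antimeridian.

49.0°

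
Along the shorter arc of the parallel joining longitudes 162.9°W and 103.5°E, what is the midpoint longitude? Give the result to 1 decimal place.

150.3°E

Signed shortest Δλ from -162.9° to +103.5° is -93.6°.
Midpoint longitude = -162.9° + (-93.6°)/2 = -162.9° − 46.8° = -209.7°.
Normalise into (−180°, 180°]: +150.3°.
(The naïve average (-162.9 + +103.5)/2 = -29.7° is on the wrong side of the globe.)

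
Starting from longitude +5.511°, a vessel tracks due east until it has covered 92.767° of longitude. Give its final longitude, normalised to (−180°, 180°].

+98.278°

Start at +5.511°; shift +92.767° → +98.278°.
+98.278° already lies in (−180°, 180°].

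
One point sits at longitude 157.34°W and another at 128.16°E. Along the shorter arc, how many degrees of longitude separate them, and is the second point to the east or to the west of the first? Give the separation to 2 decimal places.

Raw difference: 128.16 − -157.34 = 285.5°.
Normalise into (−180°, 180°]: 285.5° − 360° = -74.5°.
Negative ⇒ the second point lies to the west; separation 74.50°.

74.50° west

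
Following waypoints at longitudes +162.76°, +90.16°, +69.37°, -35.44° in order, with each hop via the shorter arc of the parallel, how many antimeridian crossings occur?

Leg 1: +162.76° → +90.16°, shortest Δλ = -72.6° (west) — does not cross 180°.
Leg 2: +90.16° → +69.37°, shortest Δλ = -20.79° (west) — does not cross 180°.
Leg 3: +69.37° → -35.44°, shortest Δλ = -104.81° (west) — does not cross 180°.
Total crossings: 0.

0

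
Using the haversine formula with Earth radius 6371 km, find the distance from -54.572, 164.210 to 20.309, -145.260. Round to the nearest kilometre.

Δλ = -145.260 − 164.210 = -309.470°; wrapped into (−180°, 180°]: 50.530°.
Δφ = 20.309 − -54.572 = 74.881°.
a = sin²(Δφ/2) + cos φ₁ · cos φ₂ · sin²(Δλ/2) = 0.468619.
c = 2·atan2(√a, √(1−a)) = 1.50799 rad → d = 6371·c ≈ 9607.43 km.

9607 km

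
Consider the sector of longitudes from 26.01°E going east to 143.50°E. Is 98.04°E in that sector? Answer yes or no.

Band width going east from +26.01° to +143.50°: ((143.50 − 26.01) mod 360) = 117.49°.
Offset of +98.04° east of the west edge: ((98.04 − 26.01) mod 360) = 72.03°.
72.03° ≤ 117.49° ⇒ inside.

Yes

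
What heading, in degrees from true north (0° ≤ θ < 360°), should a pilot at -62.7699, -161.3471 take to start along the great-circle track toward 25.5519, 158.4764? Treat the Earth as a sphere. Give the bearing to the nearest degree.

Δλ = 158.4764 − -161.3471 = 319.8235°; wrapped into (−180°, 180°]: -40.1765°.
θ = atan2( sin Δλ · cos φ₂ , cos φ₁ · sin φ₂ − sin φ₁ · cos φ₂ · cos Δλ )
  = atan2(-0.58205, 0.81030) = -35.690° → normalised to [0°, 360°): 324.310°.

324°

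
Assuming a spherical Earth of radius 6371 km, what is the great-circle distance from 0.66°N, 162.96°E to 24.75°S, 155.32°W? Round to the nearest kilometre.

5304 km

Δλ = -155.32 − 162.96 = -318.28°; wrapped into (−180°, 180°]: 41.72°.
Δφ = -24.75 − 0.66 = -25.41°.
a = sin²(Δφ/2) + cos φ₁ · cos φ₂ · sin²(Δλ/2) = 0.163512.
c = 2·atan2(√a, √(1−a)) = 0.83257 rad → d = 6371·c ≈ 5304.31 km.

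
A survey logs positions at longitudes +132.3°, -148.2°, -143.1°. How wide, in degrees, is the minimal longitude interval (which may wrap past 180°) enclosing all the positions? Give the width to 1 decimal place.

Sort the longitudes: -148.2°, -143.1°, +132.3°.
Eastward gaps between consecutive values (wrapping around): 5.1°, 275.4°, 79.5°.
Largest gap = 275.4° ⇒ minimal covering band is its complement: 360° − 275.4° = 84.6°.
Band runs from +132.3° eastward to -143.1°, crossing the antimeridian.

84.6°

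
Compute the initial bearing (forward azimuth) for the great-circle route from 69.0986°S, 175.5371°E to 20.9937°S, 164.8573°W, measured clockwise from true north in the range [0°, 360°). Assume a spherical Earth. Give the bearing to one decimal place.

24.3°

Δλ = -164.8573 − 175.5371 = -340.3944°; wrapped into (−180°, 180°]: 19.6056°.
θ = atan2( sin Δλ · cos φ₂ , cos φ₁ · sin φ₂ − sin φ₁ · cos φ₂ · cos Δλ )
  = atan2(0.31327, 0.69380) = 24.300° → normalised to [0°, 360°): 24.300°.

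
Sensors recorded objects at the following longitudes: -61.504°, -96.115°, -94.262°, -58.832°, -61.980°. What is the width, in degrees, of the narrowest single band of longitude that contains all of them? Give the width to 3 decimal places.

Sort the longitudes: -96.115°, -94.262°, -61.980°, -61.504°, -58.832°.
Eastward gaps between consecutive values (wrapping around): 1.853°, 32.282°, 0.476°, 2.672°, 322.717°.
Largest gap = 322.717° ⇒ minimal covering band is its complement: 360° − 322.717° = 37.283°.
Band runs from -96.115° eastward to -58.832°.

37.283°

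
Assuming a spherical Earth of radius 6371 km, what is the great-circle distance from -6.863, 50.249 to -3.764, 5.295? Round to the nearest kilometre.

Δλ = 5.295 − 50.249 = -44.954°.
Δφ = -3.764 − -6.863 = 3.099°.
a = sin²(Δφ/2) + cos φ₁ · cos φ₂ · sin²(Δλ/2) = 0.145534.
c = 2·atan2(√a, √(1−a)) = 0.78281 rad → d = 6371·c ≈ 4987.30 km.

4987 km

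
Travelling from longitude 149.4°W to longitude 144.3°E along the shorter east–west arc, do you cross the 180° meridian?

Naïve |144.3 − -149.4| = 293.7° > 180°, so the shorter arc goes the other way round — across 180°.
Signed shortest Δλ = ((144.3 − -149.4 + 180) mod 360) − 180 = -66.3°.
Going west by 66.3° from -149.4° passes through 180° before reaching +144.3°.

Yes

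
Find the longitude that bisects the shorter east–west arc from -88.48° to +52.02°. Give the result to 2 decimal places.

-18.23°

Signed shortest Δλ from -88.48° to +52.02° is +140.50°.
Midpoint longitude = -88.48° + (+140.50°)/2 = -88.48° + 70.25° = -18.23°.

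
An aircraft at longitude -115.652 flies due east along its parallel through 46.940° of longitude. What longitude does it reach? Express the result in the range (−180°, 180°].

-68.712°

Start at -115.652°; shift +46.940° → -68.712°.
-68.712° already lies in (−180°, 180°].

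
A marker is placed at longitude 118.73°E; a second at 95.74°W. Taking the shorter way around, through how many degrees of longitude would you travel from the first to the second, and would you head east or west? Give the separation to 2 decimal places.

145.53° east

Raw difference: -95.74 − 118.73 = -214.47°.
Normalise into (−180°, 180°]: -214.47° + 360° = 145.53°.
Positive ⇒ the second point lies to the east; separation 145.53°.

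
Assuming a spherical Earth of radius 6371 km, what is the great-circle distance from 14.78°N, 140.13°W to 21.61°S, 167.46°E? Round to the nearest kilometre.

Δλ = 167.46 − -140.13 = 307.59°; wrapped into (−180°, 180°]: -52.41°.
Δφ = -21.61 − 14.78 = -36.39°.
a = sin²(Δφ/2) + cos φ₁ · cos φ₂ · sin²(Δλ/2) = 0.272794.
c = 2·atan2(√a, √(1−a)) = 1.09908 rad → d = 6371·c ≈ 7002.26 km.

7002 km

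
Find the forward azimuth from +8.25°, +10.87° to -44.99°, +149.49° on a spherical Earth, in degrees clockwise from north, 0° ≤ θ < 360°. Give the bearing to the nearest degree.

143°

Δλ = 149.49 − 10.87 = 138.62°.
θ = atan2( sin Δλ · cos φ₂ , cos φ₁ · sin φ₂ − sin φ₁ · cos φ₂ · cos Δλ )
  = atan2(0.46751, -0.62352) = 143.138° → normalised to [0°, 360°): 143.138°.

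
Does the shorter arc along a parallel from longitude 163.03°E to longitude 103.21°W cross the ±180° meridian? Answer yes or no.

Naïve |-103.21 − 163.03| = 266.24° > 180°, so the shorter arc goes the other way round — across 180°.
Signed shortest Δλ = ((-103.21 − 163.03 + 180) mod 360) − 180 = 93.76°.
Going east by 93.76° from +163.03° passes through 180° before reaching -103.21°.

Yes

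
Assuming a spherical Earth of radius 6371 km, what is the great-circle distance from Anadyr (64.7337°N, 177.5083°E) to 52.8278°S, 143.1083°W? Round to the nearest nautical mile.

Δλ = -143.1083 − 177.5083 = -320.6166°; wrapped into (−180°, 180°]: 39.3834°.
Δφ = -52.8278 − 64.7337 = -117.5615°.
a = sin²(Δφ/2) + cos φ₁ · cos φ₂ · sin²(Δλ/2) = 0.760632.
c = 2·atan2(√a, √(1−a)) = 2.11913 rad → d = 6371·c ≈ 13500.96 km ≈ 7289.94 nmi.

7290 nmi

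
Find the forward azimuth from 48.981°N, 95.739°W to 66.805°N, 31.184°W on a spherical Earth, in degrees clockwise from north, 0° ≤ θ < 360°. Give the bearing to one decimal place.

36.8°

Δλ = -31.184 − -95.739 = 64.555°.
θ = atan2( sin Δλ · cos φ₂ , cos φ₁ · sin φ₂ − sin φ₁ · cos φ₂ · cos Δλ )
  = atan2(0.35566, 0.47558) = 36.790° → normalised to [0°, 360°): 36.790°.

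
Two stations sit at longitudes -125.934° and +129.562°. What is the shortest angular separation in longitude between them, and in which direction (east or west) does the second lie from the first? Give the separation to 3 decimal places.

Raw difference: 129.562 − -125.934 = 255.496°.
Normalise into (−180°, 180°]: 255.496° − 360° = -104.504°.
Negative ⇒ the second point lies to the west; separation 104.504°.

104.504° west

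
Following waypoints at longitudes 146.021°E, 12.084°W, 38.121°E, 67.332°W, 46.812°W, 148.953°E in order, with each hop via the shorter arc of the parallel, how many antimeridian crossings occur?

Leg 1: +146.021° → -12.084°, shortest Δλ = -158.105° (west) — does not cross 180°.
Leg 2: -12.084° → +38.121°, shortest Δλ = 50.205° (east) — does not cross 180°.
Leg 3: +38.121° → -67.332°, shortest Δλ = -105.453° (west) — does not cross 180°.
Leg 4: -67.332° → -46.812°, shortest Δλ = 20.52° (east) — does not cross 180°.
Leg 5: -46.812° → +148.953°, shortest Δλ = -164.235° (west) — crosses 180°.
Total crossings: 1.

1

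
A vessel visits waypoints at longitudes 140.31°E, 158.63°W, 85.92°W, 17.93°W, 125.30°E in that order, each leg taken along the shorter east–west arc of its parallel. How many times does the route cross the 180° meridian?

Leg 1: +140.31° → -158.63°, shortest Δλ = 61.06° (east) — crosses 180°.
Leg 2: -158.63° → -85.92°, shortest Δλ = 72.71° (east) — does not cross 180°.
Leg 3: -85.92° → -17.93°, shortest Δλ = 67.99° (east) — does not cross 180°.
Leg 4: -17.93° → +125.30°, shortest Δλ = 143.23° (east) — does not cross 180°.
Total crossings: 1.

1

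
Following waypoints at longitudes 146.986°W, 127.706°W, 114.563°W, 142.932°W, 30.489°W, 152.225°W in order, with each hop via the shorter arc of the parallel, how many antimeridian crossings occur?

0

Leg 1: -146.986° → -127.706°, shortest Δλ = 19.28° (east) — does not cross 180°.
Leg 2: -127.706° → -114.563°, shortest Δλ = 13.143° (east) — does not cross 180°.
Leg 3: -114.563° → -142.932°, shortest Δλ = -28.369° (west) — does not cross 180°.
Leg 4: -142.932° → -30.489°, shortest Δλ = 112.443° (east) — does not cross 180°.
Leg 5: -30.489° → -152.225°, shortest Δλ = -121.736° (west) — does not cross 180°.
Total crossings: 0.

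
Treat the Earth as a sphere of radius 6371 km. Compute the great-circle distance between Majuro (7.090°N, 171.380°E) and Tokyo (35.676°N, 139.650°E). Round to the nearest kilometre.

Δλ = 139.650 − 171.380 = -31.730°.
Δφ = 35.676 − 7.090 = 28.586°.
a = sin²(Δφ/2) + cos φ₁ · cos φ₂ · sin²(Δλ/2) = 0.121193.
c = 2·atan2(√a, √(1−a)) = 0.71115 rad → d = 6371·c ≈ 4530.71 km.

4531 km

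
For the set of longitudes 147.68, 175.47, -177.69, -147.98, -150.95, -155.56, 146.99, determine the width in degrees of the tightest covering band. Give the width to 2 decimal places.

Sort the longitudes: -177.69°, -155.56°, -150.95°, -147.98°, +146.99°, +147.68°, +175.47°.
Eastward gaps between consecutive values (wrapping around): 22.13°, 4.61°, 2.97°, 294.97°, 0.69°, 27.79°, 6.84°.
Largest gap = 294.97° ⇒ minimal covering band is its complement: 360° − 294.97° = 65.03°.
Band runs from +146.99° eastward to -147.98°, crossing the antimeridian.

65.03°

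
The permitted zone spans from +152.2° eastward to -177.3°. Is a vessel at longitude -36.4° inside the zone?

Band width going east from +152.2° to -177.3°: ((-177.3 − 152.2) mod 360) = 30.5°.
Offset of -36.4° east of the west edge: ((-36.4 − 152.2) mod 360) = 171.4°.
171.4° > 30.5° ⇒ outside.

No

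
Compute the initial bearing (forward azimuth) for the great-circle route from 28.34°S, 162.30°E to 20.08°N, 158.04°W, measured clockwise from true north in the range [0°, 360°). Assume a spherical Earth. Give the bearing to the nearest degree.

Δλ = -158.04 − 162.30 = -320.34°; wrapped into (−180°, 180°]: 39.66°.
θ = atan2( sin Δλ · cos φ₂ , cos φ₁ · sin φ₂ − sin φ₁ · cos φ₂ · cos Δλ )
  = atan2(0.59944, 0.64542) = 42.885° → normalised to [0°, 360°): 42.885°.

43°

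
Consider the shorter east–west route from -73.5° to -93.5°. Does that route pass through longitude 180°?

Signed shortest Δλ = ((-93.5 − -73.5 + 180) mod 360) − 180 = -20.0°.
Going west by 20.0° from -73.5° reaches -93.5° without touching 180°.

No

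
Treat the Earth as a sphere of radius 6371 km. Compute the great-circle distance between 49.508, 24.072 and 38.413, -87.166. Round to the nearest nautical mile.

4398 nmi

Δλ = -87.166 − 24.072 = -111.238°.
Δφ = 38.413 − 49.508 = -11.095°.
a = sin²(Δφ/2) + cos φ₁ · cos φ₂ · sin²(Δλ/2) = 0.355895.
c = 2·atan2(√a, √(1−a)) = 1.27844 rad → d = 6371·c ≈ 8144.94 km ≈ 4397.92 nmi.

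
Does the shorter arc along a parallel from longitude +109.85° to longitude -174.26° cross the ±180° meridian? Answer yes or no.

Naïve |-174.26 − 109.85| = 284.11° > 180°, so the shorter arc goes the other way round — across 180°.
Signed shortest Δλ = ((-174.26 − 109.85 + 180) mod 360) − 180 = 75.89°.
Going east by 75.89° from +109.85° passes through 180° before reaching -174.26°.

Yes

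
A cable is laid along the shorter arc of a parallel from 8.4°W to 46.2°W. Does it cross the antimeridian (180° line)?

Signed shortest Δλ = ((-46.2 − -8.4 + 180) mod 360) − 180 = -37.8°.
Going west by 37.8° from -8.4° reaches -46.2° without touching 180°.

No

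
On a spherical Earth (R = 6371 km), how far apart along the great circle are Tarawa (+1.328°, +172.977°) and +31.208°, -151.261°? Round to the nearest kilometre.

5015 km

Δλ = -151.261 − 172.977 = -324.238°; wrapped into (−180°, 180°]: 35.762°.
Δφ = 31.208 − 1.328 = 29.880°.
a = sin²(Δφ/2) + cos φ₁ · cos φ₂ · sin²(Δλ/2) = 0.147075.
c = 2·atan2(√a, √(1−a)) = 0.78717 rad → d = 6371·c ≈ 5015.08 km.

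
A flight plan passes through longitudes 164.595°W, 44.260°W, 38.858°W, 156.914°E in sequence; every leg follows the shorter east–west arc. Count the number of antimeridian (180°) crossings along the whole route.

Leg 1: -164.595° → -44.260°, shortest Δλ = 120.335° (east) — does not cross 180°.
Leg 2: -44.260° → -38.858°, shortest Δλ = 5.402° (east) — does not cross 180°.
Leg 3: -38.858° → +156.914°, shortest Δλ = -164.228° (west) — crosses 180°.
Total crossings: 1.

1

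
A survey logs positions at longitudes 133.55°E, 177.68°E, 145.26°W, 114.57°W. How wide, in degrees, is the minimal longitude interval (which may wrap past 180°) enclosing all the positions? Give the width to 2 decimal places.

Sort the longitudes: -145.26°, -114.57°, +133.55°, +177.68°.
Eastward gaps between consecutive values (wrapping around): 30.69°, 248.12°, 44.13°, 37.06°.
Largest gap = 248.12° ⇒ minimal covering band is its complement: 360° − 248.12° = 111.88°.
Band runs from +133.55° eastward to -114.57°, crossing the antimeridian.

111.88°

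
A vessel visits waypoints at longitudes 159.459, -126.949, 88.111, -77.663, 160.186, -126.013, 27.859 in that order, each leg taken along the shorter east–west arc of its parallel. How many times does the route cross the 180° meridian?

Leg 1: +159.459° → -126.949°, shortest Δλ = 73.592° (east) — crosses 180°.
Leg 2: -126.949° → +88.111°, shortest Δλ = -144.94° (west) — crosses 180°.
Leg 3: +88.111° → -77.663°, shortest Δλ = -165.774° (west) — does not cross 180°.
Leg 4: -77.663° → +160.186°, shortest Δλ = -122.151° (west) — crosses 180°.
Leg 5: +160.186° → -126.013°, shortest Δλ = 73.801° (east) — crosses 180°.
Leg 6: -126.013° → +27.859°, shortest Δλ = 153.872° (east) — does not cross 180°.
Total crossings: 4.

4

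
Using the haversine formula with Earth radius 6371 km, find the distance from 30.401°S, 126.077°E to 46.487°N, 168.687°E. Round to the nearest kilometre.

Δλ = 168.687 − 126.077 = 42.610°.
Δφ = 46.487 − -30.401 = 76.888°.
a = sin²(Δφ/2) + cos φ₁ · cos φ₂ · sin²(Δλ/2) = 0.464967.
c = 2·atan2(√a, √(1−a)) = 1.50067 rad → d = 6371·c ≈ 9560.79 km.

9561 km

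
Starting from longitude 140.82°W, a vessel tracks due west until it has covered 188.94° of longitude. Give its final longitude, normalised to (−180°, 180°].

Start at -140.82°; shift −188.94° → -329.76°.
-329.76° lies outside (−180°, 180°]; add 360° → +30.24°.

30.24°E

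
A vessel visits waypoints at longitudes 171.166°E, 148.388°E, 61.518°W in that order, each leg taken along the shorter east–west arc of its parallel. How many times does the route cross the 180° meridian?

Leg 1: +171.166° → +148.388°, shortest Δλ = -22.778° (west) — does not cross 180°.
Leg 2: +148.388° → -61.518°, shortest Δλ = 150.094° (east) — crosses 180°.
Total crossings: 1.

1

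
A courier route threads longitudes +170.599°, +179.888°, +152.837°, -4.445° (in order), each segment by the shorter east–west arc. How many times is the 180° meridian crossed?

0

Leg 1: +170.599° → +179.888°, shortest Δλ = 9.289° (east) — does not cross 180°.
Leg 2: +179.888° → +152.837°, shortest Δλ = -27.051° (west) — does not cross 180°.
Leg 3: +152.837° → -4.445°, shortest Δλ = -157.282° (west) — does not cross 180°.
Total crossings: 0.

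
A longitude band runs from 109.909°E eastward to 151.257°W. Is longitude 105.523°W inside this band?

Band width going east from +109.909° to -151.257°: ((-151.257 − 109.909) mod 360) = 98.834°.
Offset of -105.523° east of the west edge: ((-105.523 − 109.909) mod 360) = 144.568°.
144.568° > 98.834° ⇒ outside.

No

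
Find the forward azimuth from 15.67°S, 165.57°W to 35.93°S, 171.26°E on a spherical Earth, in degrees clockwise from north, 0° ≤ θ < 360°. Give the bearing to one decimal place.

221.2°

Δλ = 171.26 − -165.57 = 336.83°; wrapped into (−180°, 180°]: -23.17°.
θ = atan2( sin Δλ · cos φ₂ , cos φ₁ · sin φ₂ − sin φ₁ · cos φ₂ · cos Δλ )
  = atan2(-0.31860, -0.36392) = -138.799° → normalised to [0°, 360°): 221.201°.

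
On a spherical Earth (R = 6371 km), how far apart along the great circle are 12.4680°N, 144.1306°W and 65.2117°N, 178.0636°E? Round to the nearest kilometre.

Δλ = 178.0636 − -144.1306 = 322.1942°; wrapped into (−180°, 180°]: -37.8058°.
Δφ = 65.2117 − 12.4680 = 52.7437°.
a = sin²(Δφ/2) + cos φ₁ · cos φ₂ · sin²(Δλ/2) = 0.240275.
c = 2·atan2(√a, √(1−a)) = 1.02459 rad → d = 6371·c ≈ 6527.66 km.

6528 km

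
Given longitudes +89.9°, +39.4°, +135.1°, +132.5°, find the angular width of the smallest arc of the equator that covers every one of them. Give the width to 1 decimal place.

Sort the longitudes: +39.4°, +89.9°, +132.5°, +135.1°.
Eastward gaps between consecutive values (wrapping around): 50.5°, 42.6°, 2.6°, 264.3°.
Largest gap = 264.3° ⇒ minimal covering band is its complement: 360° − 264.3° = 95.7°.
Band runs from +39.4° eastward to +135.1°.

95.7°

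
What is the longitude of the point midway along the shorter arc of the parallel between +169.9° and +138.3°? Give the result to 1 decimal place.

+154.1°

Signed shortest Δλ from +169.9° to +138.3° is -31.6°.
Midpoint longitude = +169.9° + (-31.6°)/2 = +169.9° − 15.8° = +154.1°.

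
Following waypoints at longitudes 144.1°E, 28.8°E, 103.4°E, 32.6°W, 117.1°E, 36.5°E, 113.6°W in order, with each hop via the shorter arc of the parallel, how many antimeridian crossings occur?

Leg 1: +144.1° → +28.8°, shortest Δλ = -115.3° (west) — does not cross 180°.
Leg 2: +28.8° → +103.4°, shortest Δλ = 74.6° (east) — does not cross 180°.
Leg 3: +103.4° → -32.6°, shortest Δλ = -136.0° (west) — does not cross 180°.
Leg 4: -32.6° → +117.1°, shortest Δλ = 149.7° (east) — does not cross 180°.
Leg 5: +117.1° → +36.5°, shortest Δλ = -80.6° (west) — does not cross 180°.
Leg 6: +36.5° → -113.6°, shortest Δλ = -150.1° (west) — does not cross 180°.
Total crossings: 0.

0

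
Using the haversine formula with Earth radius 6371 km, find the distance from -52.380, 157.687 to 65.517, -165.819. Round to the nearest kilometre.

13473 km

Δλ = -165.819 − 157.687 = -323.506°; wrapped into (−180°, 180°]: 36.494°.
Δφ = 65.517 − -52.380 = 117.897°.
a = sin²(Δφ/2) + cos φ₁ · cos φ₂ · sin²(Δλ/2) = 0.758743.
c = 2·atan2(√a, √(1−a)) = 2.11471 rad → d = 6371·c ≈ 13472.80 km.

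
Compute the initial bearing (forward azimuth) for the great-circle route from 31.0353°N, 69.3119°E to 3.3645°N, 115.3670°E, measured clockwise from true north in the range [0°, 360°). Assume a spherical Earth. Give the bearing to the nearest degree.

Δλ = 115.3670 − 69.3119 = 46.0551°.
θ = atan2( sin Δλ · cos φ₂ , cos φ₁ · sin φ₂ − sin φ₁ · cos φ₂ · cos Δλ )
  = atan2(0.71877, -0.30688) = 113.120° → normalised to [0°, 360°): 113.120°.

113°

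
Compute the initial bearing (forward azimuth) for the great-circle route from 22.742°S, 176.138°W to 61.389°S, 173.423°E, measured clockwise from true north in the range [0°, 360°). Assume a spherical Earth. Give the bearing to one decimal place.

187.9°

Δλ = 173.423 − -176.138 = 349.561°; wrapped into (−180°, 180°]: -10.439°.
θ = atan2( sin Δλ · cos φ₂ , cos φ₁ · sin φ₂ − sin φ₁ · cos φ₂ · cos Δλ )
  = atan2(-0.08676, -0.62758) = -172.129° → normalised to [0°, 360°): 187.871°.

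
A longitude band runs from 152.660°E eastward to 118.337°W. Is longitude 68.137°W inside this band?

No

Band width going east from +152.660° to -118.337°: ((-118.337 − 152.660) mod 360) = 89.003°.
Offset of -68.137° east of the west edge: ((-68.137 − 152.660) mod 360) = 139.203°.
139.203° > 89.003° ⇒ outside.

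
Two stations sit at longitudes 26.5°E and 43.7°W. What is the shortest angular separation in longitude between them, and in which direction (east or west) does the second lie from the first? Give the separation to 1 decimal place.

70.2° west

Raw difference: -43.7 − 26.5 = -70.2°.
Normalise into (−180°, 180°]: -70.2° stays -70.2°.
Negative ⇒ the second point lies to the west; separation 70.2°.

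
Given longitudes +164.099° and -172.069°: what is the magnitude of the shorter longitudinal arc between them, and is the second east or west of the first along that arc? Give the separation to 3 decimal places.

Raw difference: -172.069 − 164.099 = -336.168°.
Normalise into (−180°, 180°]: -336.168° + 360° = 23.832°.
Positive ⇒ the second point lies to the east; separation 23.832°.

23.832° east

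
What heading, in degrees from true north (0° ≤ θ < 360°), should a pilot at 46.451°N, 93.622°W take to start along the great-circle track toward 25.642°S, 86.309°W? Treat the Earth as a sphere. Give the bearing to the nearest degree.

173°

Δλ = -86.309 − -93.622 = 7.313°.
θ = atan2( sin Δλ · cos φ₂ , cos φ₁ · sin φ₂ − sin φ₁ · cos φ₂ · cos Δλ )
  = atan2(0.11475, -0.94624) = 173.085° → normalised to [0°, 360°): 173.085°.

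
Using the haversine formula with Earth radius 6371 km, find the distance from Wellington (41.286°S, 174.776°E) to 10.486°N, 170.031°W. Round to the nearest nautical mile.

Δλ = -170.031 − 174.776 = -344.807°; wrapped into (−180°, 180°]: 15.193°.
Δφ = 10.486 − -41.286 = 51.772°.
a = sin²(Δφ/2) + cos φ₁ · cos φ₂ · sin²(Δλ/2) = 0.203516.
c = 2·atan2(√a, √(1−a)) = 0.93606 rad → d = 6371·c ≈ 5963.62 km ≈ 3220.10 nmi.

3220 nmi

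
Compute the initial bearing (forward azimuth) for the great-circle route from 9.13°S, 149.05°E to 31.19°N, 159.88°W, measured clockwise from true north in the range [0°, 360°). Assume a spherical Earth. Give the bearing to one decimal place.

Δλ = -159.88 − 149.05 = -308.93°; wrapped into (−180°, 180°]: 51.07°.
θ = atan2( sin Δλ · cos φ₂ , cos φ₁ · sin φ₂ − sin φ₁ · cos φ₂ · cos Δλ )
  = atan2(0.66547, 0.59661) = 48.123° → normalised to [0°, 360°): 48.123°.

48.1°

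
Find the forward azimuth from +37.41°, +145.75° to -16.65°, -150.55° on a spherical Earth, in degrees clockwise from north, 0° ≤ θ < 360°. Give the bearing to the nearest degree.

119°

Δλ = -150.55 − 145.75 = -296.30°; wrapped into (−180°, 180°]: 63.70°.
θ = atan2( sin Δλ · cos φ₂ , cos φ₁ · sin φ₂ − sin φ₁ · cos φ₂ · cos Δλ )
  = atan2(0.85890, -0.48548) = 119.476° → normalised to [0°, 360°): 119.476°.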